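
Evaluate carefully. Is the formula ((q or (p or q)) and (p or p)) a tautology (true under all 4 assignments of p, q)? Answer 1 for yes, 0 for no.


Check all 4 assignments:
p=0, q=0: 0
p=0, q=1: 0
p=1, q=0: 1
p=1, q=1: 1
Satisfying count = 2/4.
Tautology iff count = 4: no.

0


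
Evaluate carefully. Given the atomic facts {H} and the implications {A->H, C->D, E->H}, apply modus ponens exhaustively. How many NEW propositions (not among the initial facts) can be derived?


Initial facts: {H}
Apply modus ponens to closure:
  (no implication fires)
Final known: {H}
New propositions: {(none)}
Count = 0

0


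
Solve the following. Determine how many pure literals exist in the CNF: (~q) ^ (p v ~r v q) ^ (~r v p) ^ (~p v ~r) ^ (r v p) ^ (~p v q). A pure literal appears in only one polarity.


Check each variable for pure literal status:
p: mixed (not pure)
q: mixed (not pure)
r: mixed (not pure)
Pure literal count = 0

0


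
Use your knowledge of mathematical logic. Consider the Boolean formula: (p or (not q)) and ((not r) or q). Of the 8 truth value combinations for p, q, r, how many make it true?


Evaluate all 8 assignments for p, q, r:
p=0, q=0, r=0: 1
p=0, q=0, r=1: 0
p=0, q=1, r=0: 0
p=0, q=1, r=1: 0
p=1, q=0, r=0: 1
p=1, q=0, r=1: 0
p=1, q=1, r=0: 1
p=1, q=1, r=1: 1
Satisfying count = 4

4


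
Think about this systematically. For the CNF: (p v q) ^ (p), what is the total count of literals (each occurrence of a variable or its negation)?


Counting literals in each clause:
Clause 1: 2 literal(s)
Clause 2: 1 literal(s)
Total = 3

3


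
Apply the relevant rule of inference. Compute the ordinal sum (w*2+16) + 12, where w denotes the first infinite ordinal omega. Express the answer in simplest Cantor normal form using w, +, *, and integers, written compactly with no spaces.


Compute (w*2+16) + 12.
Ordinal + is associative but NOT commutative; for finite n>0, n + w = w but w + n stays w+n.
By associativity: (w*2+16) + 12 = w*2 + (16+12) = w*2+28.
Result = w*2+28

w*2+28


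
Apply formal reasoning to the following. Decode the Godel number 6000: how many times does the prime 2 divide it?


Factorize 6000 by dividing by 2 repeatedly.
Division steps: 2 divides 6000 exactly 4 time(s).
Exponent of 2 = 4

4


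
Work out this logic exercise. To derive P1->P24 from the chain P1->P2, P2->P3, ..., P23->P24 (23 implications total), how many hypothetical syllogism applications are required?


With 23 implications in a chain connecting 24 propositions:
P1->P2, P2->P3, ..., P23->P24
Steps needed = (number of implications) - 1 = 23 - 1 = 22

22


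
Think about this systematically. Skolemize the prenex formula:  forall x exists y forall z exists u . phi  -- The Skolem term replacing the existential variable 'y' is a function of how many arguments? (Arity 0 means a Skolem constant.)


Quantifier prefix: forall x exists y forall z exists u
'y' is existentially quantified at position 2.
Universal variables preceding it: x
Skolem function arity = 1

1


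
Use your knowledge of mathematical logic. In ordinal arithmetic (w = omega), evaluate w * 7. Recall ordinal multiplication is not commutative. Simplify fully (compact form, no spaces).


Compute w * 7.
Ordinal * is associative and left-distributive over +, but NOT commutative; for finite n>1, n*w = w but w*n stays w*n.
w * 7 means 7 copies of w concatenated: w*7.
Result = w*7

w*7


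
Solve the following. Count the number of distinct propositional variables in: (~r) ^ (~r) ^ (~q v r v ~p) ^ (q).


Identify each variable that appears in the formula.
Variables found: p, q, r
Count = 3

3


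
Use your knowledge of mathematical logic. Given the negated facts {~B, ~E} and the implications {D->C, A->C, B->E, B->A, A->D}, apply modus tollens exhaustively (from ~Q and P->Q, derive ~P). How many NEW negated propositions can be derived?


Initial negated facts: {~B, ~E}
Apply modus tollens to closure:
  (no implication fires)
Final negated: {~B, ~E}
New negations: {(none)}
Count = 0

0


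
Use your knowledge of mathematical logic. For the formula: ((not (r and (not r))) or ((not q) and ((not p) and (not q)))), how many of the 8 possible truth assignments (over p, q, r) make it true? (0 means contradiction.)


Check all 8 assignments:
p=0, q=0, r=0: 1
p=0, q=0, r=1: 1
p=0, q=1, r=0: 1
p=0, q=1, r=1: 1
p=1, q=0, r=0: 1
p=1, q=0, r=1: 1
p=1, q=1, r=0: 1
p=1, q=1, r=1: 1
Count of True = 8

8


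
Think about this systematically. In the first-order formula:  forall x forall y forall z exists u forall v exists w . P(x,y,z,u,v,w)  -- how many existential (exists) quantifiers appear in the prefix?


Quantifier prefix: forall x forall y forall z exists u forall v exists w
Mark each quantifier type:
  U U U E U E
Universal count = 4, Existential count = 2
Asked for existential (exists) quantifiers: 2

2


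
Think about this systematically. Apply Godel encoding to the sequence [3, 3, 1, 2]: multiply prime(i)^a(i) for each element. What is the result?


Encode each element as an exponent of the corresponding prime:
  2^3 = 8
  3^3 = 27
  5^1 = 5
  7^2 = 49
Product = 8 * 27 * 5 * 49 = 52920

52920


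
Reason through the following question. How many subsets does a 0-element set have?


The power set of a set with n elements has 2^n elements.
|P(S)| = 2^0 = 1

1


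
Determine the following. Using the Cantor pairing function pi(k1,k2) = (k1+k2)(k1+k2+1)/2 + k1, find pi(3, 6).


k1 + k2 = 9
(k1+k2)(k1+k2+1)/2 = 9 * 10 / 2 = 45
pi = 45 + 3 = 48

48


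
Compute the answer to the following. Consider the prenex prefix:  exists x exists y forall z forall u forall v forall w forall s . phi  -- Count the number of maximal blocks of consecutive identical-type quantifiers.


Quantifier-type sequence: E E A A A A A  (A=forall, E=exists)
Group into maximal same-type runs:
  Ex2 | Ax5
Number of blocks = 2

2


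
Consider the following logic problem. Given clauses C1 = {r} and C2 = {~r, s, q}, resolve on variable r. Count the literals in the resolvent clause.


Remove r from C1 and ~r from C2.
C1 remainder: {}
C2 remainder: {s, q}
Union (resolvent): {q, s}
Resolvent has 2 literal(s).

2


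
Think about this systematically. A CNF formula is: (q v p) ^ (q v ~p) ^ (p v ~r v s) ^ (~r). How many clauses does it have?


A CNF formula is a conjunction of clauses.
Clauses are separated by ^.
Counting the conjuncts: 4 clauses.

4


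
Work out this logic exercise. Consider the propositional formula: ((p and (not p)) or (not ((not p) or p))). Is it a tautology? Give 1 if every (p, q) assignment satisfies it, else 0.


Check all 4 assignments:
p=0, q=0: 0
p=0, q=1: 0
p=1, q=0: 0
p=1, q=1: 0
Satisfying count = 0/4.
Tautology iff count = 4: no.

0


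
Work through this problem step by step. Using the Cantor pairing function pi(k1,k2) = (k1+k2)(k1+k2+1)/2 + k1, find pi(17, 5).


k1 + k2 = 22
(k1+k2)(k1+k2+1)/2 = 22 * 23 / 2 = 253
pi = 253 + 17 = 270

270


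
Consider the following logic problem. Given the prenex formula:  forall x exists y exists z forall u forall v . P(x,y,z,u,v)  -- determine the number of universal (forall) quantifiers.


Quantifier prefix: forall x exists y exists z forall u forall v
Mark each quantifier type:
  U E E U U
Universal count = 3, Existential count = 2
Asked for universal (forall) quantifiers: 3

3


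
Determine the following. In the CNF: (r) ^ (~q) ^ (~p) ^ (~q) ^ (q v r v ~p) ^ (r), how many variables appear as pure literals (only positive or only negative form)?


Check each variable for pure literal status:
p: pure negative
q: mixed (not pure)
r: pure positive
Pure literal count = 2

2


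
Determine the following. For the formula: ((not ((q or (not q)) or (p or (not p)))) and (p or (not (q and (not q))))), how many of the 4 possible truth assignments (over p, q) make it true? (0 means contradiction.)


Check all 4 assignments:
p=0, q=0: 0
p=0, q=1: 0
p=1, q=0: 0
p=1, q=1: 0
Count of True = 0

0


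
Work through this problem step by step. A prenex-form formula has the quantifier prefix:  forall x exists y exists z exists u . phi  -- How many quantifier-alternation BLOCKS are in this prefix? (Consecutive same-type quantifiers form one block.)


Quantifier-type sequence: A E E E  (A=forall, E=exists)
Group into maximal same-type runs:
  Ax1 | Ex3
Number of blocks = 2

2


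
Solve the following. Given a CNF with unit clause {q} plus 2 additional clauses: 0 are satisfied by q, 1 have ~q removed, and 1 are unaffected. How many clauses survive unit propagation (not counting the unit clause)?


Satisfied (removed): 0
Shortened (remain): 1
Unchanged (remain): 1
Remaining = 1 + 1 = 2

2


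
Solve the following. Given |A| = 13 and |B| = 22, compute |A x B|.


The Cartesian product A x B contains all ordered pairs (a, b).
|A x B| = |A| * |B| = 13 * 22 = 286

286


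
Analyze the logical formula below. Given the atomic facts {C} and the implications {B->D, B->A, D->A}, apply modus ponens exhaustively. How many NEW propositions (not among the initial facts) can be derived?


Initial facts: {C}
Apply modus ponens to closure:
  (no implication fires)
Final known: {C}
New propositions: {(none)}
Count = 0

0


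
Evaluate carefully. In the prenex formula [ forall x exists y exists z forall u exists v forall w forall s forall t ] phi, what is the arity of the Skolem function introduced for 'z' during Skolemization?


Quantifier prefix: forall x exists y exists z forall u exists v forall w forall s forall t
'z' is existentially quantified at position 3.
Universal variables preceding it: x
Skolem function arity = 1

1


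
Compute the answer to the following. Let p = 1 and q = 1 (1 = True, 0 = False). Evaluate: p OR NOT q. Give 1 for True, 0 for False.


p = 1, q = 1
Operation: p OR NOT q
Evaluate: 1 OR NOT 1 = 1

1


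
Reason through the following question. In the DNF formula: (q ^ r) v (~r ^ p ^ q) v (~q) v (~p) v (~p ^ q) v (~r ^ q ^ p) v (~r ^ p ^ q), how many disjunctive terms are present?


A DNF formula is a disjunction of terms (conjunctions).
Terms are separated by v.
Counting the disjuncts: 7 terms.

7


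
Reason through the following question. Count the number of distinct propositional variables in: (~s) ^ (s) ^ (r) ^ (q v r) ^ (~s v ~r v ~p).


Identify each variable that appears in the formula.
Variables found: p, q, r, s
Count = 4

4


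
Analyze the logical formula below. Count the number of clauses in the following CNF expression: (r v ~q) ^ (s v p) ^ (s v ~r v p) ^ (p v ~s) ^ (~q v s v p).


A CNF formula is a conjunction of clauses.
Clauses are separated by ^.
Counting the conjuncts: 5 clauses.

5


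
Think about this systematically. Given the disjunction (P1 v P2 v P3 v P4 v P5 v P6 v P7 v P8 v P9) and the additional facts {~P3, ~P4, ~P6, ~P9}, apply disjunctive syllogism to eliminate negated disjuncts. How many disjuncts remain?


Original disjuncts (9): P1, P2, P3, P4, P5, P6, P7, P8, P9
Negated (eliminate): ~P3, ~P4, ~P6, ~P9
Remaining disjuncts: P1, P2, P5, P7, P8
Count = 9 - 4 = 5

5


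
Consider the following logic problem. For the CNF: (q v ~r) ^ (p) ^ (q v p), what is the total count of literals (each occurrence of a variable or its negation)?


Counting literals in each clause:
Clause 1: 2 literal(s)
Clause 2: 1 literal(s)
Clause 3: 2 literal(s)
Total = 5

5


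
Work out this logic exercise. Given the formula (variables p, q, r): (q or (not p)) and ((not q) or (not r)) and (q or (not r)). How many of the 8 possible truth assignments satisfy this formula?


Evaluate all 8 assignments for p, q, r:
p=0, q=0, r=0: 1
p=0, q=0, r=1: 0
p=0, q=1, r=0: 1
p=0, q=1, r=1: 0
p=1, q=0, r=0: 0
p=1, q=0, r=1: 0
p=1, q=1, r=0: 1
p=1, q=1, r=1: 0
Satisfying count = 3

3


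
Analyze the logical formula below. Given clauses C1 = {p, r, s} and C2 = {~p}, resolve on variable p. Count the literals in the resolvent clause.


Remove p from C1 and ~p from C2.
C1 remainder: {r, s}
C2 remainder: {}
Union (resolvent): {r, s}
Resolvent has 2 literal(s).

2


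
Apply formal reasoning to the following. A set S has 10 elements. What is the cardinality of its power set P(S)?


The power set of a set with n elements has 2^n elements.
|P(S)| = 2^10 = 1024

1024


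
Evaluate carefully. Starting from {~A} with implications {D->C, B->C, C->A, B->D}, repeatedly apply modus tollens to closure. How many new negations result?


Initial negated facts: {~A}
Apply modus tollens to closure:
  ~A and C->A  =>  ~C
  ~C and D->C  =>  ~D
  ~C and B->C  =>  ~B
Final negated: {~A, ~B, ~C, ~D}
New negations: {~B, ~C, ~D}
Count = 3

3


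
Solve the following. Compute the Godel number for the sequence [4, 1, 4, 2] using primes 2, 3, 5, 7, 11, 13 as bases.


Encode each element as an exponent of the corresponding prime:
  2^4 = 16
  3^1 = 3
  5^4 = 625
  7^2 = 49
Product = 16 * 3 * 625 * 49 = 1470000

1470000


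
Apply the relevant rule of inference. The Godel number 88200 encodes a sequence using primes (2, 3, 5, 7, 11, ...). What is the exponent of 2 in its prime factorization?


Factorize 88200 by dividing by 2 repeatedly.
Division steps: 2 divides 88200 exactly 3 time(s).
Exponent of 2 = 3

3


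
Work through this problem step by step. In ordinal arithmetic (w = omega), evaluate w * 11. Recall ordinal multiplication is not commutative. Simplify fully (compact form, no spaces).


Compute w * 11.
Ordinal * is associative and left-distributive over +, but NOT commutative; for finite n>1, n*w = w but w*n stays w*n.
w * 11 means 11 copies of w concatenated: w*11.
Result = w*11

w*11


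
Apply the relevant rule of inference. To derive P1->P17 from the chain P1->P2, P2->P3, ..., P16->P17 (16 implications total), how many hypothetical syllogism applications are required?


With 16 implications in a chain connecting 17 propositions:
P1->P2, P2->P3, ..., P16->P17
Steps needed = (number of implications) - 1 = 16 - 1 = 15

15


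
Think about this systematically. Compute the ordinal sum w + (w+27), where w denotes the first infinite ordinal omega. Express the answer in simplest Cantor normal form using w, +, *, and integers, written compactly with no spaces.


Compute w + (w+27).
Ordinal + is associative but NOT commutative; for finite n>0, n + w = w but w + n stays w+n.
w + (w+27) = (w+w) + 27 = w*2+27.
Result = w*2+27

w*2+27


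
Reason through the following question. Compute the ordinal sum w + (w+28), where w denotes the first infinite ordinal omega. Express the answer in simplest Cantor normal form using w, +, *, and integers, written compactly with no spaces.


Compute w + (w+28).
Ordinal + is associative but NOT commutative; for finite n>0, n + w = w but w + n stays w+n.
w + (w+28) = (w+w) + 28 = w*2+28.
Result = w*2+28

w*2+28


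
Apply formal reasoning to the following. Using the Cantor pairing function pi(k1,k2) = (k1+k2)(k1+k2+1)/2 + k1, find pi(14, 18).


k1 + k2 = 32
(k1+k2)(k1+k2+1)/2 = 32 * 33 / 2 = 528
pi = 528 + 14 = 542

542


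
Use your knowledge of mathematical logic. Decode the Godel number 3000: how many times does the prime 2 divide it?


Factorize 3000 by dividing by 2 repeatedly.
Division steps: 2 divides 3000 exactly 3 time(s).
Exponent of 2 = 3

3


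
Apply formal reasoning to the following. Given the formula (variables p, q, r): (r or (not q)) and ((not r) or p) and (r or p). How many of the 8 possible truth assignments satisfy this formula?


Evaluate all 8 assignments for p, q, r:
p=0, q=0, r=0: 0
p=0, q=0, r=1: 0
p=0, q=1, r=0: 0
p=0, q=1, r=1: 0
p=1, q=0, r=0: 1
p=1, q=0, r=1: 1
p=1, q=1, r=0: 0
p=1, q=1, r=1: 1
Satisfying count = 3

3


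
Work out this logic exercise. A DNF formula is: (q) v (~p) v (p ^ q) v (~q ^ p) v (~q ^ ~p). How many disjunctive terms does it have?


A DNF formula is a disjunction of terms (conjunctions).
Terms are separated by v.
Counting the disjuncts: 5 terms.

5


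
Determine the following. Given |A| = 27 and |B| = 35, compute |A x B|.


The Cartesian product A x B contains all ordered pairs (a, b).
|A x B| = |A| * |B| = 27 * 35 = 945

945


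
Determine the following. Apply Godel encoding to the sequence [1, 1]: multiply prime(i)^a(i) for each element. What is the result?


Encode each element as an exponent of the corresponding prime:
  2^1 = 2
  3^1 = 3
Product = 2 * 3 = 6

6


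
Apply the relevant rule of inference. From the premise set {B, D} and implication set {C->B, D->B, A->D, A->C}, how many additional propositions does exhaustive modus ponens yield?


Initial facts: {B, D}
Apply modus ponens to closure:
  (no implication fires)
Final known: {B, D}
New propositions: {(none)}
Count = 0

0


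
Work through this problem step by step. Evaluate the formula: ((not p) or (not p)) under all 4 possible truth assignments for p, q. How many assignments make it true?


Check all 4 assignments:
p=0, q=0: 1
p=0, q=1: 1
p=1, q=0: 0
p=1, q=1: 0
Count of True = 2

2


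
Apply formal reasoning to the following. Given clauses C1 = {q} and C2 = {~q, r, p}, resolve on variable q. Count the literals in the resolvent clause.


Remove q from C1 and ~q from C2.
C1 remainder: {}
C2 remainder: {r, p}
Union (resolvent): {p, r}
Resolvent has 2 literal(s).

2


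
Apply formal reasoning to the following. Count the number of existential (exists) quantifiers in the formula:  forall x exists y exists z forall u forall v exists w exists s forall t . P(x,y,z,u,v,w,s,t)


Quantifier prefix: forall x exists y exists z forall u forall v exists w exists s forall t
Mark each quantifier type:
  U E E U U E E U
Universal count = 4, Existential count = 4
Asked for existential (exists) quantifiers: 4

4


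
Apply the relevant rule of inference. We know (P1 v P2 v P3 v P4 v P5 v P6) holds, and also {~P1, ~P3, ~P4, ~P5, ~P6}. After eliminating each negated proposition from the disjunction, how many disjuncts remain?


Original disjuncts (6): P1, P2, P3, P4, P5, P6
Negated (eliminate): ~P1, ~P3, ~P4, ~P5, ~P6
Remaining disjuncts: P2
Count = 6 - 5 = 1

1


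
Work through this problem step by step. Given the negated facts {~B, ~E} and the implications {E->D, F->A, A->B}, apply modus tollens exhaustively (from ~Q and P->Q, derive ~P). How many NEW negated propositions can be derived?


Initial negated facts: {~B, ~E}
Apply modus tollens to closure:
  ~B and A->B  =>  ~A
  ~A and F->A  =>  ~F
Final negated: {~A, ~B, ~E, ~F}
New negations: {~A, ~F}
Count = 2

2


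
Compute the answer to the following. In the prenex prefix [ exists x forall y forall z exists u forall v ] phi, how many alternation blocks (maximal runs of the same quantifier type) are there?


Quantifier-type sequence: E A A E A  (A=forall, E=exists)
Group into maximal same-type runs:
  Ex1 | Ax2 | Ex1 | Ax1
Number of blocks = 4

4


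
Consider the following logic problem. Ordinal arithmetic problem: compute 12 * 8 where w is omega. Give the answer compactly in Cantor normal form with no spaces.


Compute 12 * 8.
Ordinal * is associative and left-distributive over +, but NOT commutative; for finite n>1, n*w = w but w*n stays w*n.
Both finite; ordinal * agrees with natural *: 12 * 8 = 96.
Result = 96

96


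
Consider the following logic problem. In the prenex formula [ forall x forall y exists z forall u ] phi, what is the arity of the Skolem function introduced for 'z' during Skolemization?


Quantifier prefix: forall x forall y exists z forall u
'z' is existentially quantified at position 3.
Universal variables preceding it: x, y
Skolem function arity = 2

2


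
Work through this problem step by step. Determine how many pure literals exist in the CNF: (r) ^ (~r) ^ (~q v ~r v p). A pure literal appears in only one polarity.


Check each variable for pure literal status:
p: pure positive
q: pure negative
r: mixed (not pure)
Pure literal count = 2

2


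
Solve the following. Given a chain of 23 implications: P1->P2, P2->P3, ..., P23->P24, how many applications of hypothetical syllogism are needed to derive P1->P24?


With 23 implications in a chain connecting 24 propositions:
P1->P2, P2->P3, ..., P23->P24
Steps needed = (number of implications) - 1 = 23 - 1 = 22

22


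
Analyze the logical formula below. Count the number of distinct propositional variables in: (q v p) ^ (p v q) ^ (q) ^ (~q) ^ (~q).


Identify each variable that appears in the formula.
Variables found: p, q
Count = 2

2


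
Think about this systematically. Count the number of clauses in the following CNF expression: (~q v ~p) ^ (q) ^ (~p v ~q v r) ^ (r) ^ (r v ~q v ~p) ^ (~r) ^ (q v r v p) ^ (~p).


A CNF formula is a conjunction of clauses.
Clauses are separated by ^.
Counting the conjuncts: 8 clauses.

8


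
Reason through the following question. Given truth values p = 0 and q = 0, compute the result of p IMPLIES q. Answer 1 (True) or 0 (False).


p = 0, q = 0
Operation: p IMPLIES q
Evaluate: 0 IMPLIES 0 = 1

1


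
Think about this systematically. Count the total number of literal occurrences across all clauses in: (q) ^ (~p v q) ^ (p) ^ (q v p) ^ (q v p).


Counting literals in each clause:
Clause 1: 1 literal(s)
Clause 2: 2 literal(s)
Clause 3: 1 literal(s)
Clause 4: 2 literal(s)
Clause 5: 2 literal(s)
Total = 8

8


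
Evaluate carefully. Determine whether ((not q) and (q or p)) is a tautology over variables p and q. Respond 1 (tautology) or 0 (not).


Check all 4 assignments:
p=0, q=0: 0
p=0, q=1: 0
p=1, q=0: 1
p=1, q=1: 0
Satisfying count = 1/4.
Tautology iff count = 4: no.

0


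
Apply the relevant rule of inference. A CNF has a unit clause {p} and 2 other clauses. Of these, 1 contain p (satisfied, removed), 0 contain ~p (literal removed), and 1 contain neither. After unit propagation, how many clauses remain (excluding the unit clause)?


Satisfied (removed): 1
Shortened (remain): 0
Unchanged (remain): 1
Remaining = 0 + 1 = 1

1


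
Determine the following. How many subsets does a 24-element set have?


The power set of a set with n elements has 2^n elements.
|P(S)| = 2^24 = 16777216

16777216


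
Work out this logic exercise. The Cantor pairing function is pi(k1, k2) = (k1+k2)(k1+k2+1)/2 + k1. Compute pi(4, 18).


k1 + k2 = 22
(k1+k2)(k1+k2+1)/2 = 22 * 23 / 2 = 253
pi = 253 + 4 = 257

257


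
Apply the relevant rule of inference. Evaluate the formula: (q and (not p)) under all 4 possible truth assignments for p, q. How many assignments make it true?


Check all 4 assignments:
p=0, q=0: 0
p=0, q=1: 1
p=1, q=0: 0
p=1, q=1: 0
Count of True = 1

1


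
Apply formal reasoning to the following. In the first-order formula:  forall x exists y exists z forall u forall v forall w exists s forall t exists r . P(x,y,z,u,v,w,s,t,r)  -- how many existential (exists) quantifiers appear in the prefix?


Quantifier prefix: forall x exists y exists z forall u forall v forall w exists s forall t exists r
Mark each quantifier type:
  U E E U U U E U E
Universal count = 5, Existential count = 4
Asked for existential (exists) quantifiers: 4

4


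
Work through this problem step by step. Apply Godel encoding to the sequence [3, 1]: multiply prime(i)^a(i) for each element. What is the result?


Encode each element as an exponent of the corresponding prime:
  2^3 = 8
  3^1 = 3
Product = 8 * 3 = 24

24


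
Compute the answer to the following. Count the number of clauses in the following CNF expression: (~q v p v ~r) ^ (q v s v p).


A CNF formula is a conjunction of clauses.
Clauses are separated by ^.
Counting the conjuncts: 2 clauses.

2


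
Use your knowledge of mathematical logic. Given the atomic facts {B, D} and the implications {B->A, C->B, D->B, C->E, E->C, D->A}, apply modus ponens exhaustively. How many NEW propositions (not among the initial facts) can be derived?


Initial facts: {B, D}
Apply modus ponens to closure:
  B and B->A  =>  A
Final known: {A, B, D}
New propositions: {A}
Count = 1

1


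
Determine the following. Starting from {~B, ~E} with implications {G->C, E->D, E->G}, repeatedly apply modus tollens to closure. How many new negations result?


Initial negated facts: {~B, ~E}
Apply modus tollens to closure:
  (no implication fires)
Final negated: {~B, ~E}
New negations: {(none)}
Count = 0

0


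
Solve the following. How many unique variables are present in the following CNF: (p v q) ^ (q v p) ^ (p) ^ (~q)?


Identify each variable that appears in the formula.
Variables found: p, q
Count = 2

2


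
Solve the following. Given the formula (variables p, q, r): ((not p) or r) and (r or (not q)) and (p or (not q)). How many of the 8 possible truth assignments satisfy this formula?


Evaluate all 8 assignments for p, q, r:
p=0, q=0, r=0: 1
p=0, q=0, r=1: 1
p=0, q=1, r=0: 0
p=0, q=1, r=1: 0
p=1, q=0, r=0: 0
p=1, q=0, r=1: 1
p=1, q=1, r=0: 0
p=1, q=1, r=1: 1
Satisfying count = 4

4


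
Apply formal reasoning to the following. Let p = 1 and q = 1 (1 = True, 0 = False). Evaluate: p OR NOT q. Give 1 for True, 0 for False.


p = 1, q = 1
Operation: p OR NOT q
Evaluate: 1 OR NOT 1 = 1

1


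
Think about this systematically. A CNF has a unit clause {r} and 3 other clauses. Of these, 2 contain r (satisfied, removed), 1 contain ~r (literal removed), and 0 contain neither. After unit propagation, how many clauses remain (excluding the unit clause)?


Satisfied (removed): 2
Shortened (remain): 1
Unchanged (remain): 0
Remaining = 1 + 0 = 1

1


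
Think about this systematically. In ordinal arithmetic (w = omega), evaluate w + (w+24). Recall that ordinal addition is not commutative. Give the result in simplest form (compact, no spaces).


Compute w + (w+24).
Ordinal + is associative but NOT commutative; for finite n>0, n + w = w but w + n stays w+n.
w + (w+24) = (w+w) + 24 = w*2+24.
Result = w*2+24

w*2+24


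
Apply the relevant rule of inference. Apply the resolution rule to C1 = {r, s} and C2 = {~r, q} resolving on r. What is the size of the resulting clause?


Remove r from C1 and ~r from C2.
C1 remainder: {s}
C2 remainder: {q}
Union (resolvent): {q, s}
Resolvent has 2 literal(s).

2


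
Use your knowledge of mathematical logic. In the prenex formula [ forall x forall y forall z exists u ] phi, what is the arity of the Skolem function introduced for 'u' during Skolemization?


Quantifier prefix: forall x forall y forall z exists u
'u' is existentially quantified at position 4.
Universal variables preceding it: x, y, z
Skolem function arity = 3

3


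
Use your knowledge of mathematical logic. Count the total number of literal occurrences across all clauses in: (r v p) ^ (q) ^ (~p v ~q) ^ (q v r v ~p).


Counting literals in each clause:
Clause 1: 2 literal(s)
Clause 2: 1 literal(s)
Clause 3: 2 literal(s)
Clause 4: 3 literal(s)
Total = 8

8


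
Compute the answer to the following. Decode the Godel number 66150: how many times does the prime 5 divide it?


Factorize 66150 by dividing by 5 repeatedly.
Division steps: 5 divides 66150 exactly 2 time(s).
Exponent of 5 = 2

2


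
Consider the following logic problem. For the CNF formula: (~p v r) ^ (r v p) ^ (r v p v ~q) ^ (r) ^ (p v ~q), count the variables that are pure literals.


Check each variable for pure literal status:
p: mixed (not pure)
q: pure negative
r: pure positive
Pure literal count = 2

2


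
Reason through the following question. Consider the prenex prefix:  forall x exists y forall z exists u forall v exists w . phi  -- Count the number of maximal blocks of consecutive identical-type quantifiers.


Quantifier-type sequence: A E A E A E  (A=forall, E=exists)
Group into maximal same-type runs:
  Ax1 | Ex1 | Ax1 | Ex1 | Ax1 | Ex1
Number of blocks = 6

6


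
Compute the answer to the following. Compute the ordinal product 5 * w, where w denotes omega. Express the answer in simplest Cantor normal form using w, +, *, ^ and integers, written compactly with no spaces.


Compute 5 * w.
Ordinal * is associative and left-distributive over +, but NOT commutative; for finite n>1, n*w = w but w*n stays w*n.
For finite n>0, n * w = sup{n*k : k<w} = w. So 5 * w = w.
Result = w

w


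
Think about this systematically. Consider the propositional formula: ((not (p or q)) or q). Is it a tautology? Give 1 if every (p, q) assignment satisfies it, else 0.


Check all 4 assignments:
p=0, q=0: 1
p=0, q=1: 1
p=1, q=0: 0
p=1, q=1: 1
Satisfying count = 3/4.
Tautology iff count = 4: no.

0


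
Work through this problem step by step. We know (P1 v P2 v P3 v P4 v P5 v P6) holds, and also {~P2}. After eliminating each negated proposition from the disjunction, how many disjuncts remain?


Original disjuncts (6): P1, P2, P3, P4, P5, P6
Negated (eliminate): ~P2
Remaining disjuncts: P1, P3, P4, P5, P6
Count = 6 - 1 = 5

5


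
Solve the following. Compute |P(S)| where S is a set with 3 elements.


The power set of a set with n elements has 2^n elements.
|P(S)| = 2^3 = 8

8


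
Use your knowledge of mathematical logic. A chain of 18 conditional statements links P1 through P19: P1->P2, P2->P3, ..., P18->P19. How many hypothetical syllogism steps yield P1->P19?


With 18 implications in a chain connecting 19 propositions:
P1->P2, P2->P3, ..., P18->P19
Steps needed = (number of implications) - 1 = 18 - 1 = 17

17


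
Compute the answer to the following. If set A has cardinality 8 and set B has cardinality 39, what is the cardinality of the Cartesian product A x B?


The Cartesian product A x B contains all ordered pairs (a, b).
|A x B| = |A| * |B| = 8 * 39 = 312

312


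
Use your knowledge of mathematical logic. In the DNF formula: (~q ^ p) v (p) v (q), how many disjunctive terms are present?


A DNF formula is a disjunction of terms (conjunctions).
Terms are separated by v.
Counting the disjuncts: 3 terms.

3


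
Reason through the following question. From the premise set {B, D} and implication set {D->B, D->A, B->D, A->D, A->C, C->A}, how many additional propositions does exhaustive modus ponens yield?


Initial facts: {B, D}
Apply modus ponens to closure:
  D and D->A  =>  A
  A and A->C  =>  C
Final known: {A, B, C, D}
New propositions: {A, C}
Count = 2

2


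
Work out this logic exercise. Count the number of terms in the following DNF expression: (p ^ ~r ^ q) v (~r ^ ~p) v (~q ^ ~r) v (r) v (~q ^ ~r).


A DNF formula is a disjunction of terms (conjunctions).
Terms are separated by v.
Counting the disjuncts: 5 terms.

5


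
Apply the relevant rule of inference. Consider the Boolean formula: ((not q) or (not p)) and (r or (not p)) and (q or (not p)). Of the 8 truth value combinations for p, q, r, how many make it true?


Evaluate all 8 assignments for p, q, r:
p=0, q=0, r=0: 1
p=0, q=0, r=1: 1
p=0, q=1, r=0: 1
p=0, q=1, r=1: 1
p=1, q=0, r=0: 0
p=1, q=0, r=1: 0
p=1, q=1, r=0: 0
p=1, q=1, r=1: 0
Satisfying count = 4

4


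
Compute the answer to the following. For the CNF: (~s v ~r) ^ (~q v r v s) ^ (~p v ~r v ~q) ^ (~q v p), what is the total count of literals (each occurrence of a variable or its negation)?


Counting literals in each clause:
Clause 1: 2 literal(s)
Clause 2: 3 literal(s)
Clause 3: 3 literal(s)
Clause 4: 2 literal(s)
Total = 10

10


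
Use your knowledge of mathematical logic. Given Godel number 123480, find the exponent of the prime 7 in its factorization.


Factorize 123480 by dividing by 7 repeatedly.
Division steps: 7 divides 123480 exactly 3 time(s).
Exponent of 7 = 3

3


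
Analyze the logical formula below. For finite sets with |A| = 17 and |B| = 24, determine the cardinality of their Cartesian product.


The Cartesian product A x B contains all ordered pairs (a, b).
|A x B| = |A| * |B| = 17 * 24 = 408

408


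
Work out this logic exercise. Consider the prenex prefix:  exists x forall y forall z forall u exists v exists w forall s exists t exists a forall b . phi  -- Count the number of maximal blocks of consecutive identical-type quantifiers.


Quantifier-type sequence: E A A A E E A E E A  (A=forall, E=exists)
Group into maximal same-type runs:
  Ex1 | Ax3 | Ex2 | Ax1 | Ex2 | Ax1
Number of blocks = 6

6


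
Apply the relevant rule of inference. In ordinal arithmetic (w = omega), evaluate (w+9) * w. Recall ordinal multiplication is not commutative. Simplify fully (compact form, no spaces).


Compute (w+9) * w.
Ordinal * is associative and left-distributive over +, but NOT commutative; for finite n>1, n*w = w but w*n stays w*n.
(w+9) * w = sup{(w+9)*k : k<w} = sup{w*k+9} = w^2 (the +9 tail is absorbed in the limit).
Result = w^2

w^2


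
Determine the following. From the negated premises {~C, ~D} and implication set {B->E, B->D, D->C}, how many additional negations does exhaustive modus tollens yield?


Initial negated facts: {~C, ~D}
Apply modus tollens to closure:
  ~D and B->D  =>  ~B
Final negated: {~B, ~C, ~D}
New negations: {~B}
Count = 1

1


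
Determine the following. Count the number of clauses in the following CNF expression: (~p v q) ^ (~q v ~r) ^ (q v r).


A CNF formula is a conjunction of clauses.
Clauses are separated by ^.
Counting the conjuncts: 3 clauses.

3


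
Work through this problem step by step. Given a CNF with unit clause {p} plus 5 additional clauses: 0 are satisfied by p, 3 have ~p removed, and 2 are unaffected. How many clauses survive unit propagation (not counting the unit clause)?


Satisfied (removed): 0
Shortened (remain): 3
Unchanged (remain): 2
Remaining = 3 + 2 = 5

5


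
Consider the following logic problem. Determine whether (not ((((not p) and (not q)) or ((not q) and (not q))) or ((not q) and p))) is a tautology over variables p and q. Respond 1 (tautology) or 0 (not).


Check all 4 assignments:
p=0, q=0: 0
p=0, q=1: 1
p=1, q=0: 0
p=1, q=1: 1
Satisfying count = 2/4.
Tautology iff count = 4: no.

0


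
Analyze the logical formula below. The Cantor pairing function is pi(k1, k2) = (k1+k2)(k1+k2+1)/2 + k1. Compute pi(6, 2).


k1 + k2 = 8
(k1+k2)(k1+k2+1)/2 = 8 * 9 / 2 = 36
pi = 36 + 6 = 42

42


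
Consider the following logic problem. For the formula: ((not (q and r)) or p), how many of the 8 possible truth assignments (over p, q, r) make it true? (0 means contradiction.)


Check all 8 assignments:
p=0, q=0, r=0: 1
p=0, q=0, r=1: 1
p=0, q=1, r=0: 1
p=0, q=1, r=1: 0
p=1, q=0, r=0: 1
p=1, q=0, r=1: 1
p=1, q=1, r=0: 1
p=1, q=1, r=1: 1
Count of True = 7

7


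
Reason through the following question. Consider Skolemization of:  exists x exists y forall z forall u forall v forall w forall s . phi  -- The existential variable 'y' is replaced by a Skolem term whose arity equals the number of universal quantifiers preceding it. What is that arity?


Quantifier prefix: exists x exists y forall z forall u forall v forall w forall s
'y' is existentially quantified at position 2.
No universal quantifiers precede it.
Skolem function arity = 0 (a Skolem constant)

0


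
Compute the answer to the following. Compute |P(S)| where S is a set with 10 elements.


The power set of a set with n elements has 2^n elements.
|P(S)| = 2^10 = 1024

1024


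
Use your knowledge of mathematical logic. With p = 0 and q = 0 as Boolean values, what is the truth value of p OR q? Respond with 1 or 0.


p = 0, q = 0
Operation: p OR q
Evaluate: 0 OR 0 = 0

0


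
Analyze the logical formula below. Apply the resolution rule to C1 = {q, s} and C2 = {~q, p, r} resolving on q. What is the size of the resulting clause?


Remove q from C1 and ~q from C2.
C1 remainder: {s}
C2 remainder: {p, r}
Union (resolvent): {p, r, s}
Resolvent has 3 literal(s).

3


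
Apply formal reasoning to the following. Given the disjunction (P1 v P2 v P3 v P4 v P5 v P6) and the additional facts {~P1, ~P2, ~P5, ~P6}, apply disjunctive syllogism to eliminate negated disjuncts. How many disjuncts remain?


Original disjuncts (6): P1, P2, P3, P4, P5, P6
Negated (eliminate): ~P1, ~P2, ~P5, ~P6
Remaining disjuncts: P3, P4
Count = 6 - 4 = 2

2


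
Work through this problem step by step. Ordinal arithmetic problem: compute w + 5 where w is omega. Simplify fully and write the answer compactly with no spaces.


Compute w + 5.
Ordinal + is associative but NOT commutative; for finite n>0, n + w = w but w + n stays w+n.
w + 5 is already in normal form (a successor ordinal beyond w).
Result = w+5

w+5


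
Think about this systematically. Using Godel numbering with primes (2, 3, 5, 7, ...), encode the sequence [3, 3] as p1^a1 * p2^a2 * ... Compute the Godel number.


Encode each element as an exponent of the corresponding prime:
  2^3 = 8
  3^3 = 27
Product = 8 * 27 = 216

216


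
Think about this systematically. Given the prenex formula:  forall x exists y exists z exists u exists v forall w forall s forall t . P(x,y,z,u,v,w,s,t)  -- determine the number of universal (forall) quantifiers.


Quantifier prefix: forall x exists y exists z exists u exists v forall w forall s forall t
Mark each quantifier type:
  U E E E E U U U
Universal count = 4, Existential count = 4
Asked for universal (forall) quantifiers: 4

4


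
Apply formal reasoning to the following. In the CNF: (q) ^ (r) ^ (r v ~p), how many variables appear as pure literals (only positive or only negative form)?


Check each variable for pure literal status:
p: pure negative
q: pure positive
r: pure positive
Pure literal count = 3

3


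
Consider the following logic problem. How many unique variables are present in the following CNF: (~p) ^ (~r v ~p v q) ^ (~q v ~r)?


Identify each variable that appears in the formula.
Variables found: p, q, r
Count = 3

3


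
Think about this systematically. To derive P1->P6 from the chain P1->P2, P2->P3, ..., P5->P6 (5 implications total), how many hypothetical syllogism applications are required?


With 5 implications in a chain connecting 6 propositions:
P1->P2, P2->P3, ..., P5->P6
Steps needed = (number of implications) - 1 = 5 - 1 = 4

4


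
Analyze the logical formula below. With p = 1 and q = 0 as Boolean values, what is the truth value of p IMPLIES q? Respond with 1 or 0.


p = 1, q = 0
Operation: p IMPLIES q
Evaluate: 1 IMPLIES 0 = 0

0


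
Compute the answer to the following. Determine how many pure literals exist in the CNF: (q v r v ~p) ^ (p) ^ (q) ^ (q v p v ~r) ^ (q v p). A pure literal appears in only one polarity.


Check each variable for pure literal status:
p: mixed (not pure)
q: pure positive
r: mixed (not pure)
Pure literal count = 1

1


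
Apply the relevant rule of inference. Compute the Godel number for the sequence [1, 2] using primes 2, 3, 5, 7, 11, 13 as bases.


Encode each element as an exponent of the corresponding prime:
  2^1 = 2
  3^2 = 9
Product = 2 * 9 = 18

18


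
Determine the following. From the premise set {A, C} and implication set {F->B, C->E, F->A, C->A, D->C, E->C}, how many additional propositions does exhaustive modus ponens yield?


Initial facts: {A, C}
Apply modus ponens to closure:
  C and C->E  =>  E
Final known: {A, C, E}
New propositions: {E}
Count = 1

1


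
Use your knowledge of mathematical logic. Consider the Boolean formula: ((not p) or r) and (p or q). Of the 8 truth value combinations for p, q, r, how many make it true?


Evaluate all 8 assignments for p, q, r:
p=0, q=0, r=0: 0
p=0, q=0, r=1: 0
p=0, q=1, r=0: 1
p=0, q=1, r=1: 1
p=1, q=0, r=0: 0
p=1, q=0, r=1: 1
p=1, q=1, r=0: 0
p=1, q=1, r=1: 1
Satisfying count = 4

4


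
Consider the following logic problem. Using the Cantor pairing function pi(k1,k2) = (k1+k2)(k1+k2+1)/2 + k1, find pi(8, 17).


k1 + k2 = 25
(k1+k2)(k1+k2+1)/2 = 25 * 26 / 2 = 325
pi = 325 + 8 = 333

333


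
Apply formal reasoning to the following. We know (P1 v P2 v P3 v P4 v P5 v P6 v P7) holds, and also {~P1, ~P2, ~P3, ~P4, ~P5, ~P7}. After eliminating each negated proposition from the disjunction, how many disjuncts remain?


Original disjuncts (7): P1, P2, P3, P4, P5, P6, P7
Negated (eliminate): ~P1, ~P2, ~P3, ~P4, ~P5, ~P7
Remaining disjuncts: P6
Count = 7 - 6 = 1

1
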